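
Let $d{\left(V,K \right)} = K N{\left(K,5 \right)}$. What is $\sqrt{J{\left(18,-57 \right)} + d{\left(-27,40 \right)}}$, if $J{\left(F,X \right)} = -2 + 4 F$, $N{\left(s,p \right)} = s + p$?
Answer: $\sqrt{1870} \approx 43.243$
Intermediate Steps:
$N{\left(s,p \right)} = p + s$
$d{\left(V,K \right)} = K \left(5 + K\right)$
$\sqrt{J{\left(18,-57 \right)} + d{\left(-27,40 \right)}} = \sqrt{\left(-2 + 4 \cdot 18\right) + 40 \left(5 + 40\right)} = \sqrt{\left(-2 + 72\right) + 40 \cdot 45} = \sqrt{70 + 1800} = \sqrt{1870}$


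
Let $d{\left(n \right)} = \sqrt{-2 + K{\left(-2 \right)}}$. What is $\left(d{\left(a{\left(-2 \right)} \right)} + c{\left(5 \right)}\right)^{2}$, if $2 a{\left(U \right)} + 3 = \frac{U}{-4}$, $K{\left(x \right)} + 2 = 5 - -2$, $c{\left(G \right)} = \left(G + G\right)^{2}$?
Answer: $\left(100 + \sqrt{3}\right)^{2} \approx 10349.0$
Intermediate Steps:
$c{\left(G \right)} = 4 G^{2}$ ($c{\left(G \right)} = \left(2 G\right)^{2} = 4 G^{2}$)
$K{\left(x \right)} = 5$ ($K{\left(x \right)} = -2 + \left(5 - -2\right) = -2 + \left(5 + 2\right) = -2 + 7 = 5$)
$a{\left(U \right)} = - \frac{3}{2} - \frac{U}{8}$ ($a{\left(U \right)} = - \frac{3}{2} + \frac{U \frac{1}{-4}}{2} = - \frac{3}{2} + \frac{U \left(- \frac{1}{4}\right)}{2} = - \frac{3}{2} + \frac{\left(- \frac{1}{4}\right) U}{2} = - \frac{3}{2} - \frac{U}{8}$)
$d{\left(n \right)} = \sqrt{3}$ ($d{\left(n \right)} = \sqrt{-2 + 5} = \sqrt{3}$)
$\left(d{\left(a{\left(-2 \right)} \right)} + c{\left(5 \right)}\right)^{2} = \left(\sqrt{3} + 4 \cdot 5^{2}\right)^{2} = \left(\sqrt{3} + 4 \cdot 25\right)^{2} = \left(\sqrt{3} + 100\right)^{2} = \left(100 + \sqrt{3}\right)^{2}$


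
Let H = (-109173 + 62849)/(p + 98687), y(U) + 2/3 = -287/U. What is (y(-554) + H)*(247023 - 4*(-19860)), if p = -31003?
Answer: -2549361428489/9374234 ≈ -2.7195e+5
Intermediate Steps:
y(U) = -⅔ - 287/U
H = -11581/16921 (H = (-109173 + 62849)/(-31003 + 98687) = -46324/67684 = -46324*1/67684 = -11581/16921 ≈ -0.68442)
(y(-554) + H)*(247023 - 4*(-19860)) = ((-⅔ - 287/(-554)) - 11581/16921)*(247023 - 4*(-19860)) = ((-⅔ - 287*(-1/554)) - 11581/16921)*(247023 + 79440) = ((-⅔ + 287/554) - 11581/16921)*326463 = (-247/1662 - 11581/16921)*326463 = -23427109/28122702*326463 = -2549361428489/9374234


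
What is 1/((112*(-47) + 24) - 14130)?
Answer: -1/19370 ≈ -5.1626e-5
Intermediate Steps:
1/((112*(-47) + 24) - 14130) = 1/((-5264 + 24) - 14130) = 1/(-5240 - 14130) = 1/(-19370) = -1/19370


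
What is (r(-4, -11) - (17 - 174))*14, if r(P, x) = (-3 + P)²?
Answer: 2884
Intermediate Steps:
(r(-4, -11) - (17 - 174))*14 = ((-3 - 4)² - (17 - 174))*14 = ((-7)² - 1*(-157))*14 = (49 + 157)*14 = 206*14 = 2884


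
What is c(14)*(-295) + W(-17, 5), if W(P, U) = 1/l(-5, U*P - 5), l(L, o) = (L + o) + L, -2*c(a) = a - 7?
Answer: 103249/100 ≈ 1032.5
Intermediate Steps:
c(a) = 7/2 - a/2 (c(a) = -(a - 7)/2 = -(-7 + a)/2 = 7/2 - a/2)
l(L, o) = o + 2*L
W(P, U) = 1/(-15 + P*U) (W(P, U) = 1/((U*P - 5) + 2*(-5)) = 1/((P*U - 5) - 10) = 1/((-5 + P*U) - 10) = 1/(-15 + P*U))
c(14)*(-295) + W(-17, 5) = (7/2 - 1/2*14)*(-295) + 1/(-15 - 17*5) = (7/2 - 7)*(-295) + 1/(-15 - 85) = -7/2*(-295) + 1/(-100) = 2065/2 - 1/100 = 103249/100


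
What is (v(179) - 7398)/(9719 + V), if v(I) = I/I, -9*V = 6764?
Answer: -66573/80707 ≈ -0.82487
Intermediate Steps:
V = -6764/9 (V = -⅑*6764 = -6764/9 ≈ -751.56)
v(I) = 1
(v(179) - 7398)/(9719 + V) = (1 - 7398)/(9719 - 6764/9) = -7397/80707/9 = -7397*9/80707 = -66573/80707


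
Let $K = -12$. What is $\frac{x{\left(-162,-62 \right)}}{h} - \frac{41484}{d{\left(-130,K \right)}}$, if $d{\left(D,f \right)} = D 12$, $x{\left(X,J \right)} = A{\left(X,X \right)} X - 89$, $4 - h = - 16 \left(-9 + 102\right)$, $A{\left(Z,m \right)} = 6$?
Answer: $\frac{2509957}{96980} \approx 25.881$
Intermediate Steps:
$h = 1492$ ($h = 4 - - 16 \left(-9 + 102\right) = 4 - \left(-16\right) 93 = 4 - -1488 = 4 + 1488 = 1492$)
$x{\left(X,J \right)} = -89 + 6 X$ ($x{\left(X,J \right)} = 6 X - 89 = -89 + 6 X$)
$d{\left(D,f \right)} = 12 D$
$\frac{x{\left(-162,-62 \right)}}{h} - \frac{41484}{d{\left(-130,K \right)}} = \frac{-89 + 6 \left(-162\right)}{1492} - \frac{41484}{12 \left(-130\right)} = \left(-89 - 972\right) \frac{1}{1492} - \frac{41484}{-1560} = \left(-1061\right) \frac{1}{1492} - - \frac{3457}{130} = - \frac{1061}{1492} + \frac{3457}{130} = \frac{2509957}{96980}$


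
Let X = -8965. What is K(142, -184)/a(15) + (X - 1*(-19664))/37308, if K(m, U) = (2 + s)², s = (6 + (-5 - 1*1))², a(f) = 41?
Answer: 587891/1529628 ≈ 0.38434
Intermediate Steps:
s = 0 (s = (6 + (-5 - 1))² = (6 - 6)² = 0² = 0)
K(m, U) = 4 (K(m, U) = (2 + 0)² = 2² = 4)
K(142, -184)/a(15) + (X - 1*(-19664))/37308 = 4/41 + (-8965 - 1*(-19664))/37308 = 4*(1/41) + (-8965 + 19664)*(1/37308) = 4/41 + 10699*(1/37308) = 4/41 + 10699/37308 = 587891/1529628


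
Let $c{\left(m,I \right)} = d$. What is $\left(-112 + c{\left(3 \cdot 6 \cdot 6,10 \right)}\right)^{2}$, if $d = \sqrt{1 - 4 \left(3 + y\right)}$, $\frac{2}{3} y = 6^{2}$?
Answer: $\left(112 - i \sqrt{227}\right)^{2} \approx 12317.0 - 3374.9 i$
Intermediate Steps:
$y = 54$ ($y = \frac{3 \cdot 6^{2}}{2} = \frac{3}{2} \cdot 36 = 54$)
$d = i \sqrt{227}$ ($d = \sqrt{1 - 4 \left(3 + 54\right)} = \sqrt{1 - 228} = \sqrt{-227} = i \sqrt{227} \approx 15.067 i$)
$c{\left(m,I \right)} = i \sqrt{227}$
$\left(-112 + c{\left(3 \cdot 6 \cdot 6,10 \right)}\right)^{2} = \left(-112 + i \sqrt{227}\right)^{2}$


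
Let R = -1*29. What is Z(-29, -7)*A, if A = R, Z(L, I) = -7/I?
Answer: -29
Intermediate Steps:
R = -29
A = -29
Z(-29, -7)*A = -7/(-7)*(-29) = -7*(-⅐)*(-29) = 1*(-29) = -29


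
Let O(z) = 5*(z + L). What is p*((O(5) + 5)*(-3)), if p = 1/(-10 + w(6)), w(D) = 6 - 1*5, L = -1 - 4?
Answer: 5/3 ≈ 1.6667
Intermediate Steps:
L = -5
O(z) = -25 + 5*z (O(z) = 5*(z - 5) = 5*(-5 + z) = -25 + 5*z)
w(D) = 1 (w(D) = 6 - 5 = 1)
p = -⅑ (p = 1/(-10 + 1) = 1/(-9) = -⅑ ≈ -0.11111)
p*((O(5) + 5)*(-3)) = -((-25 + 5*5) + 5)*(-3)/9 = -((-25 + 25) + 5)*(-3)/9 = -(0 + 5)*(-3)/9 = -5*(-3)/9 = -⅑*(-15) = 5/3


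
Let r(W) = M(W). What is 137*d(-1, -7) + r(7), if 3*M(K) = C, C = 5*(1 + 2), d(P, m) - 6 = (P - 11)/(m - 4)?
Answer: 10741/11 ≈ 976.45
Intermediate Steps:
d(P, m) = 6 + (-11 + P)/(-4 + m) (d(P, m) = 6 + (P - 11)/(m - 4) = 6 + (-11 + P)/(-4 + m))
C = 15 (C = 5*3 = 15)
M(K) = 5 (M(K) = (1/3)*15 = 5)
r(W) = 5
137*d(-1, -7) + r(7) = 137*((-35 - 1 + 6*(-7))/(-4 - 7)) + 5 = 137*((-35 - 1 - 42)/(-11)) + 5 = 137*(-1/11*(-78)) + 5 = 137*(78/11) + 5 = 10686/11 + 5 = 10741/11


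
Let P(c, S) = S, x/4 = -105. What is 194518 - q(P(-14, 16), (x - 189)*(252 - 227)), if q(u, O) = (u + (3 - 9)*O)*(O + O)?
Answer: 2782289218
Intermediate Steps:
x = -420 (x = 4*(-105) = -420)
q(u, O) = 2*O*(u - 6*O) (q(u, O) = (u - 6*O)*(2*O) = 2*O*(u - 6*O))
194518 - q(P(-14, 16), (x - 189)*(252 - 227)) = 194518 - 2*(-420 - 189)*(252 - 227)*(16 - 6*(-420 - 189)*(252 - 227)) = 194518 - 2*(-609*25)*(16 - (-3654)*25) = 194518 - 2*(-15225)*(16 - 6*(-15225)) = 194518 - 2*(-15225)*(16 + 91350) = 194518 - 2*(-15225)*91366 = 194518 - 1*(-2782094700) = 194518 + 2782094700 = 2782289218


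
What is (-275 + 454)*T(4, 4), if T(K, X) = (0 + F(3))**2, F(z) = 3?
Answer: 1611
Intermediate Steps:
T(K, X) = 9 (T(K, X) = (0 + 3)**2 = 3**2 = 9)
(-275 + 454)*T(4, 4) = (-275 + 454)*9 = 179*9 = 1611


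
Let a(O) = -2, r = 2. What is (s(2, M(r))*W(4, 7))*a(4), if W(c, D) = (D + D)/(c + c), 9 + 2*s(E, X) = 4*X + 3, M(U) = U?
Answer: -7/2 ≈ -3.5000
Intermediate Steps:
s(E, X) = -3 + 2*X (s(E, X) = -9/2 + (4*X + 3)/2 = -9/2 + (3 + 4*X)/2 = -9/2 + (3/2 + 2*X) = -3 + 2*X)
W(c, D) = D/c (W(c, D) = (2*D)/((2*c)) = (2*D)*(1/(2*c)) = D/c)
(s(2, M(r))*W(4, 7))*a(4) = ((-3 + 2*2)*(7/4))*(-2) = ((-3 + 4)*(7*(¼)))*(-2) = (1*(7/4))*(-2) = (7/4)*(-2) = -7/2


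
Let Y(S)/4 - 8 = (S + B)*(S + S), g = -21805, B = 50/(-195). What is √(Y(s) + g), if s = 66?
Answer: √2186795/13 ≈ 113.75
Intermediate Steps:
B = -10/39 (B = 50*(-1/195) = -10/39 ≈ -0.25641)
Y(S) = 32 + 8*S*(-10/39 + S) (Y(S) = 32 + 4*((S - 10/39)*(S + S)) = 32 + 4*((-10/39 + S)*(2*S)) = 32 + 4*(2*S*(-10/39 + S)) = 32 + 8*S*(-10/39 + S))
√(Y(s) + g) = √((32 + 8*66² - 80/39*66) - 21805) = √((32 + 8*4356 - 1760/13) - 21805) = √((32 + 34848 - 1760/13) - 21805) = √(451680/13 - 21805) = √(168215/13) = √2186795/13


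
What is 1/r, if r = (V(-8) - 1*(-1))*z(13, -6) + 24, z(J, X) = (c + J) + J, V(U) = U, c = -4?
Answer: -1/130 ≈ -0.0076923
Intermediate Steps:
z(J, X) = -4 + 2*J (z(J, X) = (-4 + J) + J = -4 + 2*J)
r = -130 (r = (-8 - 1*(-1))*(-4 + 2*13) + 24 = (-8 + 1)*(-4 + 26) + 24 = -7*22 + 24 = -154 + 24 = -130)
1/r = 1/(-130) = -1/130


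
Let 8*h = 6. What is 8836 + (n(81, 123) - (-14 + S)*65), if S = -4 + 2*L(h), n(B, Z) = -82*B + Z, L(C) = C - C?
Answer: 3487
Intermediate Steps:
h = ¾ (h = (⅛)*6 = ¾ ≈ 0.75000)
L(C) = 0
n(B, Z) = Z - 82*B
S = -4 (S = -4 + 2*0 = -4 + 0 = -4)
8836 + (n(81, 123) - (-14 + S)*65) = 8836 + ((123 - 82*81) - (-14 - 4)*65) = 8836 + ((123 - 6642) - (-18)*65) = 8836 + (-6519 - 1*(-1170)) = 8836 + (-6519 + 1170) = 8836 - 5349 = 3487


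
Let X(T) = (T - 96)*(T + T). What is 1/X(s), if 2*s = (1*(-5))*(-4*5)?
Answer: -1/4600 ≈ -0.00021739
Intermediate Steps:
s = 50 (s = ((1*(-5))*(-4*5))/2 = (-5*(-20))/2 = (½)*100 = 50)
X(T) = 2*T*(-96 + T) (X(T) = (-96 + T)*(2*T) = 2*T*(-96 + T))
1/X(s) = 1/(2*50*(-96 + 50)) = 1/(2*50*(-46)) = 1/(-4600) = -1/4600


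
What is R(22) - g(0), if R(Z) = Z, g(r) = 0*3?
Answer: 22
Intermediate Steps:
g(r) = 0
R(22) - g(0) = 22 - 1*0 = 22 + 0 = 22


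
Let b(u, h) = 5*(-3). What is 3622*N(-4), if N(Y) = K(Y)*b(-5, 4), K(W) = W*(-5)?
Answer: -1086600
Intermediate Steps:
K(W) = -5*W
b(u, h) = -15
N(Y) = 75*Y (N(Y) = -5*Y*(-15) = 75*Y)
3622*N(-4) = 3622*(75*(-4)) = 3622*(-300) = -1086600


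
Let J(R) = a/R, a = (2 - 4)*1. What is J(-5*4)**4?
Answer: 1/10000 ≈ 0.00010000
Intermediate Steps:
a = -2 (a = -2*1 = -2)
J(R) = -2/R
J(-5*4)**4 = (-2/((-5*4)))**4 = (-2/(-20))**4 = (-2*(-1/20))**4 = (1/10)**4 = 1/10000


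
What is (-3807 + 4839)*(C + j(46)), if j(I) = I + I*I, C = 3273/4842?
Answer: 600376148/269 ≈ 2.2319e+6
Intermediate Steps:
C = 1091/1614 (C = 3273*(1/4842) = 1091/1614 ≈ 0.67596)
j(I) = I + I**2
(-3807 + 4839)*(C + j(46)) = (-3807 + 4839)*(1091/1614 + 46*(1 + 46)) = 1032*(1091/1614 + 46*47) = 1032*(1091/1614 + 2162) = 1032*(3490559/1614) = 600376148/269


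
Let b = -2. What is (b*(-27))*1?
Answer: 54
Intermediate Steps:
(b*(-27))*1 = -2*(-27)*1 = 54*1 = 54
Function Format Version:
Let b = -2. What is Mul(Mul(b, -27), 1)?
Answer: 54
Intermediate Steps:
Mul(Mul(b, -27), 1) = Mul(Mul(-2, -27), 1) = Mul(54, 1) = 54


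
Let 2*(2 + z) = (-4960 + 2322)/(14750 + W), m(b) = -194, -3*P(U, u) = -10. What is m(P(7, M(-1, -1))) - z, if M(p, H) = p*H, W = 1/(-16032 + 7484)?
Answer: -24196660996/126082999 ≈ -191.91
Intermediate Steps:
W = -1/8548 (W = 1/(-8548) = -1/8548 ≈ -0.00011699)
M(p, H) = H*p
P(U, u) = 10/3 (P(U, u) = -⅓*(-10) = 10/3)
z = -263440810/126082999 (z = -2 + ((-4960 + 2322)/(14750 - 1/8548))/2 = -2 + (-2638/126082999/8548)/2 = -2 + (-2638*8548/126082999)/2 = -2 + (½)*(-22549624/126082999) = -2 - 11274812/126082999 = -263440810/126082999 ≈ -2.0894)
m(P(7, M(-1, -1))) - z = -194 - 1*(-263440810/126082999) = -194 + 263440810/126082999 = -24196660996/126082999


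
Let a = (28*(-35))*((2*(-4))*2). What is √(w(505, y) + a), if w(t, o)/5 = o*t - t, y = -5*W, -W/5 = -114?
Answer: 17*I*√24855 ≈ 2680.1*I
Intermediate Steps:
W = 570 (W = -5*(-114) = 570)
y = -2850 (y = -5*570 = -2850)
w(t, o) = -5*t + 5*o*t (w(t, o) = 5*(o*t - t) = 5*(-t + o*t) = -5*t + 5*o*t)
a = 15680 (a = -(-7840)*2 = -980*(-16) = 15680)
√(w(505, y) + a) = √(5*505*(-1 - 2850) + 15680) = √(5*505*(-2851) + 15680) = √(-7198775 + 15680) = √(-7183095) = 17*I*√24855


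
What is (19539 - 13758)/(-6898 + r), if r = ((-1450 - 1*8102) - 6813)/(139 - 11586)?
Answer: -66175107/78945041 ≈ -0.83824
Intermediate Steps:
r = 16365/11447 (r = ((-1450 - 8102) - 6813)/(-11447) = (-9552 - 6813)*(-1/11447) = -16365*(-1/11447) = 16365/11447 ≈ 1.4296)
(19539 - 13758)/(-6898 + r) = (19539 - 13758)/(-6898 + 16365/11447) = 5781/(-78945041/11447) = 5781*(-11447/78945041) = -66175107/78945041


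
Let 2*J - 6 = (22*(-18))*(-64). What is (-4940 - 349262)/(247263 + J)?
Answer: -177101/129969 ≈ -1.3626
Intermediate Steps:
J = 12675 (J = 3 + ((22*(-18))*(-64))/2 = 3 + (-396*(-64))/2 = 3 + (½)*25344 = 3 + 12672 = 12675)
(-4940 - 349262)/(247263 + J) = (-4940 - 349262)/(247263 + 12675) = -354202/259938 = -354202*1/259938 = -177101/129969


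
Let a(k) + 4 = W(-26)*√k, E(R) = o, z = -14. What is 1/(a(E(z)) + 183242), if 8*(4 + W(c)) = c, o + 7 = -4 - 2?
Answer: 2931808/537218645237 + 116*I*√13/537218645237 ≈ 5.4574e-6 + 7.7854e-10*I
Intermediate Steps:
o = -13 (o = -7 + (-4 - 2) = -7 - 6 = -13)
W(c) = -4 + c/8
E(R) = -13
a(k) = -4 - 29*√k/4 (a(k) = -4 + (-4 + (⅛)*(-26))*√k = -4 + (-4 - 13/4)*√k = -4 - 29*√k/4)
1/(a(E(z)) + 183242) = 1/((-4 - 29*I*√13/4) + 183242) = 1/(183238 - 29*I*√13/4)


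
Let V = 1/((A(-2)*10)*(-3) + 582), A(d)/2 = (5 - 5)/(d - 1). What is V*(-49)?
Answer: -49/582 ≈ -0.084192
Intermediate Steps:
A(d) = 0 (A(d) = 2*((5 - 5)/(d - 1)) = 2*(0/(-1 + d)) = 2*0 = 0)
V = 1/582 (V = 1/((0*10)*(-3) + 582) = 1/(0*(-3) + 582) = 1/(0 + 582) = 1/582 ≈ 0.0017182)
V*(-49) = (1/582)*(-49) = -49/582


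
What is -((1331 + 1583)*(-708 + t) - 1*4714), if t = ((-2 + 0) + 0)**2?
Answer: 2056170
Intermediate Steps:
t = 4 (t = (-2 + 0)**2 = (-2)**2 = 4)
-((1331 + 1583)*(-708 + t) - 1*4714) = -((1331 + 1583)*(-708 + 4) - 1*4714) = -(2914*(-704) - 4714) = -(-2051456 - 4714) = -1*(-2056170) = 2056170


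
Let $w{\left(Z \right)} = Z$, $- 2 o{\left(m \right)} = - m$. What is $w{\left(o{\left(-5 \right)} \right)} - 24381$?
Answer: $- \frac{48767}{2} \approx -24384.0$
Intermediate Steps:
$o{\left(m \right)} = \frac{m}{2}$ ($o{\left(m \right)} = - \frac{\left(-1\right) m}{2} = \frac{m}{2}$)
$w{\left(o{\left(-5 \right)} \right)} - 24381 = \frac{1}{2} \left(-5\right) - 24381 = - \frac{5}{2} - 24381 = - \frac{48767}{2}$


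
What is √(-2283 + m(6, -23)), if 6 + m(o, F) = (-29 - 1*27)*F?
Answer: I*√1001 ≈ 31.639*I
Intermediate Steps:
m(o, F) = -6 - 56*F (m(o, F) = -6 + (-29 - 1*27)*F = -6 + (-29 - 27)*F = -6 - 56*F)
√(-2283 + m(6, -23)) = √(-2283 + (-6 - 56*(-23))) = √(-2283 + (-6 + 1288)) = √(-2283 + 1282) = √(-1001) = I*√1001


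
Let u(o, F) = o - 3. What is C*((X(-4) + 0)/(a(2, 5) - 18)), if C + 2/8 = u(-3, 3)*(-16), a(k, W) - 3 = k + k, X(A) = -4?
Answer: 383/11 ≈ 34.818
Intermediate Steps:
u(o, F) = -3 + o
a(k, W) = 3 + 2*k (a(k, W) = 3 + (k + k) = 3 + 2*k)
C = 383/4 (C = -¼ + (-3 - 3)*(-16) = -¼ - 6*(-16) = -¼ + 96 = 383/4 ≈ 95.750)
C*((X(-4) + 0)/(a(2, 5) - 18)) = 383*((-4 + 0)/((3 + 2*2) - 18))/4 = 383*(-4/((3 + 4) - 18))/4 = 383*(-4/(7 - 18))/4 = 383*(-4/(-11))/4 = 383*(-4*(-1/11))/4 = (383/4)*(4/11) = 383/11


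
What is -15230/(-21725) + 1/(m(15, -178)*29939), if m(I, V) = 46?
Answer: 4194937269/5983907930 ≈ 0.70104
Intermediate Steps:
-15230/(-21725) + 1/(m(15, -178)*29939) = -15230/(-21725) + 1/(46*29939) = -15230*(-1/21725) + (1/46)*(1/29939) = 3046/4345 + 1/1377194 = 4194937269/5983907930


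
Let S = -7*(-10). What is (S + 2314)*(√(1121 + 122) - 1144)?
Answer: -2727296 + 2384*√1243 ≈ -2.6432e+6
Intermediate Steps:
S = 70 (S = -1*7*(-10) = -7*(-10) = 70)
(S + 2314)*(√(1121 + 122) - 1144) = (70 + 2314)*(√(1121 + 122) - 1144) = 2384*(√1243 - 1144) = 2384*(-1144 + √1243) = -2727296 + 2384*√1243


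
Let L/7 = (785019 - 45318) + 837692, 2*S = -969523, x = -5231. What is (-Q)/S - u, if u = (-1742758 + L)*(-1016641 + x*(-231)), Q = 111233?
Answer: -1728468452819570614/969523 ≈ -1.7828e+12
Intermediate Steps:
S = -969523/2 (S = (1/2)*(-969523) = -969523/2 ≈ -4.8476e+5)
L = 11041751 (L = 7*((785019 - 45318) + 837692) = 7*(739701 + 837692) = 7*1577393 = 11041751)
u = 1782802937960 (u = (-1742758 + 11041751)*(-1016641 - 5231*(-231)) = 9298993*(-1016641 + 1208361) = 9298993*191720 = 1782802937960)
(-Q)/S - u = (-1*111233)/(-969523/2) - 1*1782802937960 = -111233*(-2/969523) - 1782802937960 = 222466/969523 - 1782802937960 = -1728468452819570614/969523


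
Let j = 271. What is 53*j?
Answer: 14363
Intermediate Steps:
53*j = 53*271 = 14363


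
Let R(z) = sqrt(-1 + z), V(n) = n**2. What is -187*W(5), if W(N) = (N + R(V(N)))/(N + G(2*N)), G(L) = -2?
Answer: -935/3 - 374*sqrt(6)/3 ≈ -617.04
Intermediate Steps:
W(N) = (N + sqrt(-1 + N**2))/(-2 + N) (W(N) = (N + sqrt(-1 + N**2))/(N - 2) = (N + sqrt(-1 + N**2))/(-2 + N))
-187*W(5) = -187*(5 + sqrt(-1 + 5**2))/(-2 + 5) = -187*(5 + sqrt(-1 + 25))/3 = -187*(5 + sqrt(24))/3 = -187*(5 + 2*sqrt(6))/3 = -187*(5/3 + 2*sqrt(6)/3) = -935/3 - 374*sqrt(6)/3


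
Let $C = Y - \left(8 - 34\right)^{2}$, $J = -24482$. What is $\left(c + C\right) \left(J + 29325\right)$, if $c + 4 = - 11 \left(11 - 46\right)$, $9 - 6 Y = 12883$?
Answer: $- \frac{35460446}{3} \approx -1.182 \cdot 10^{7}$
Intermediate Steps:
$Y = - \frac{6437}{3}$ ($Y = \frac{3}{2} - \frac{12883}{6} = - \frac{6437}{3} \approx -2145.7$)
$C = - \frac{8465}{3}$ ($C = - \frac{6437}{3} - \left(8 - 34\right)^{2} = - \frac{6437}{3} - \left(-26\right)^{2} = - \frac{6437}{3} - 676 = - \frac{8465}{3} \approx -2821.7$)
$c = 381$ ($c = -4 - 11 \left(11 - 46\right) = -4 - -385 = -4 + 385 = 381$)
$\left(c + C\right) \left(J + 29325\right) = \left(381 - \frac{8465}{3}\right) \left(-24482 + 29325\right) = \left(- \frac{7322}{3}\right) 4843 = - \frac{35460446}{3}$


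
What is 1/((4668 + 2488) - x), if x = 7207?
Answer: -1/51 ≈ -0.019608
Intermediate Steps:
1/((4668 + 2488) - x) = 1/((4668 + 2488) - 1*7207) = 1/(7156 - 7207) = 1/(-51) = -1/51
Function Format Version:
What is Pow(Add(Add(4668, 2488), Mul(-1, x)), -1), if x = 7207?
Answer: Rational(-1, 51) ≈ -0.019608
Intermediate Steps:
Pow(Add(Add(4668, 2488), Mul(-1, x)), -1) = Pow(Add(Add(4668, 2488), Mul(-1, 7207)), -1) = Pow(Add(7156, -7207), -1) = Pow(-51, -1) = Rational(-1, 51)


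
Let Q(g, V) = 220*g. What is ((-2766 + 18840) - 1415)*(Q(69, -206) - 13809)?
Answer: 20097489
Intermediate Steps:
((-2766 + 18840) - 1415)*(Q(69, -206) - 13809) = ((-2766 + 18840) - 1415)*(220*69 - 13809) = (16074 - 1415)*(15180 - 13809) = 14659*1371 = 20097489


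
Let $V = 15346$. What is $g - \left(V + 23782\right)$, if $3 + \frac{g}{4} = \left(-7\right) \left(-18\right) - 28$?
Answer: $-38748$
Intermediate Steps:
$g = 380$ ($g = -12 + 4 \left(\left(-7\right) \left(-18\right) - 28\right) = -12 + 4 \left(126 - 28\right) = -12 + 4 \cdot 98 = -12 + 392 = 380$)
$g - \left(V + 23782\right) = 380 - \left(15346 + 23782\right) = 380 - 39128 = -38748$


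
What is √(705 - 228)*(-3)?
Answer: -9*√53 ≈ -65.521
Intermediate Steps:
√(705 - 228)*(-3) = √477*(-3) = (3*√53)*(-3) = -9*√53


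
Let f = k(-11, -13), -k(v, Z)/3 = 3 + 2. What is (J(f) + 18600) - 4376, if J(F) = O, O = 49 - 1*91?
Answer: 14182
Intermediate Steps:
k(v, Z) = -15 (k(v, Z) = -3*(3 + 2) = -3*5 = -15)
f = -15
O = -42 (O = 49 - 91 = -42)
J(F) = -42
(J(f) + 18600) - 4376 = (-42 + 18600) - 4376 = 18558 - 4376 = 14182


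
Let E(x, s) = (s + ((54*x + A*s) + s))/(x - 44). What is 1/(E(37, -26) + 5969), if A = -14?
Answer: 1/5639 ≈ 0.00017734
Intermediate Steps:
E(x, s) = (-12*s + 54*x)/(-44 + x) (E(x, s) = (s + ((54*x - 14*s) + s))/(x - 44) = (s + ((-14*s + 54*x) + s))/(-44 + x) = (s + (-13*s + 54*x))/(-44 + x) = (-12*s + 54*x)/(-44 + x))
1/(E(37, -26) + 5969) = 1/(6*(-2*(-26) + 9*37)/(-44 + 37) + 5969) = 1/(6*(52 + 333)/(-7) + 5969) = 1/(6*(-1/7)*385 + 5969) = 1/(-330 + 5969) = 1/5639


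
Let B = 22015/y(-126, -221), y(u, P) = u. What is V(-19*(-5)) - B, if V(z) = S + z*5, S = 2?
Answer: 11731/18 ≈ 651.72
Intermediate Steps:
V(z) = 2 + 5*z (V(z) = 2 + z*5 = 2 + 5*z)
B = -3145/18 (B = 22015/(-126) = 22015*(-1/126) = -3145/18 ≈ -174.72)
V(-19*(-5)) - B = (2 + 5*(-19*(-5))) - 1*(-3145/18) = (2 + 5*95) + 3145/18 = (2 + 475) + 3145/18 = 477 + 3145/18 = 11731/18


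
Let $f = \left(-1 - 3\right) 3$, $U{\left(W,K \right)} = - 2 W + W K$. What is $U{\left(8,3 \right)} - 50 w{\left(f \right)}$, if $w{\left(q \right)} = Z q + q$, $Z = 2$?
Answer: $1808$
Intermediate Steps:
$U{\left(W,K \right)} = - 2 W + K W$
$f = -12$ ($f = \left(-4\right) 3 = -12$)
$w{\left(q \right)} = 3 q$ ($w{\left(q \right)} = 2 q + q = 3 q$)
$U{\left(8,3 \right)} - 50 w{\left(f \right)} = 8 \left(-2 + 3\right) - 50 \cdot 3 \left(-12\right) = 8 \cdot 1 - -1800 = 8 + 1800 = 1808$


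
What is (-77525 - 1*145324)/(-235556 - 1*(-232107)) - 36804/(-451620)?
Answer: 8397500198/129803115 ≈ 64.694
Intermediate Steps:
(-77525 - 1*145324)/(-235556 - 1*(-232107)) - 36804/(-451620) = (-77525 - 145324)/(-235556 + 232107) - 36804*(-1/451620) = -222849/(-3449) + 3067/37635 = -222849*(-1/3449) + 3067/37635 = 222849/3449 + 3067/37635 = 8397500198/129803115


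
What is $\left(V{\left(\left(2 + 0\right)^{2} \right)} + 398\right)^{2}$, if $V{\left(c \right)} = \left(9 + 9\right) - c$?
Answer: $169744$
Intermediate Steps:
$V{\left(c \right)} = 18 - c$
$\left(V{\left(\left(2 + 0\right)^{2} \right)} + 398\right)^{2} = \left(\left(18 - \left(2 + 0\right)^{2}\right) + 398\right)^{2} = \left(\left(18 - 2^{2}\right) + 398\right)^{2} = \left(\left(18 - 4\right) + 398\right)^{2} = \left(14 + 398\right)^{2} = 412^{2} = 169744$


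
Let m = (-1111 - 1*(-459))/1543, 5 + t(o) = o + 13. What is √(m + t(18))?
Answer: √60896038/1543 ≈ 5.0574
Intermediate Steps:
t(o) = 8 + o (t(o) = -5 + (o + 13) = -5 + (13 + o) = 8 + o)
m = -652/1543 (m = (-1111 + 459)*(1/1543) = -652*1/1543 = -652/1543 ≈ -0.42255)
√(m + t(18)) = √(-652/1543 + (8 + 18)) = √(-652/1543 + 26) = √(39466/1543) = √60896038/1543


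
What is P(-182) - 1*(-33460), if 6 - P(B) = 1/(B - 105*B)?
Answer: 633444447/18928 ≈ 33466.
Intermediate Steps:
P(B) = 6 + 1/(104*B) (P(B) = 6 - 1/(B - 105*B) = 6 - 1/((-104*B)) = 6 - (-1)/(104*B) = 6 + 1/(104*B))
P(-182) - 1*(-33460) = (6 + (1/104)/(-182)) - 1*(-33460) = (6 + (1/104)*(-1/182)) + 33460 = (6 - 1/18928) + 33460 = 113567/18928 + 33460 = 633444447/18928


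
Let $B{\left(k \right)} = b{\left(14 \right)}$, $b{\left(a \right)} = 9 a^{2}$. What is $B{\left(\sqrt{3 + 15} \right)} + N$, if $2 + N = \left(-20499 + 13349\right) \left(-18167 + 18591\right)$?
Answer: $-3029838$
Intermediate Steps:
$B{\left(k \right)} = 1764$ ($B{\left(k \right)} = 9 \cdot 14^{2} = 9 \cdot 196 = 1764$)
$N = -3031602$ ($N = -2 + \left(-20499 + 13349\right) \left(-18167 + 18591\right) = -2 - 3031600 = -3031602$)
$B{\left(\sqrt{3 + 15} \right)} + N = 1764 - 3031602 = -3029838$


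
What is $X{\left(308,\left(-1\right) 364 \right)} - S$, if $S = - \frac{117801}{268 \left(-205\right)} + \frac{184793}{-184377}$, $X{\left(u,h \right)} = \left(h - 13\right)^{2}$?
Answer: $\frac{35114844839743}{247065180} \approx 1.4213 \cdot 10^{5}$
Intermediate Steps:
$X{\left(u,h \right)} = \left(-13 + h\right)^{2}$
$S = \frac{282128477}{247065180}$ ($S = - \frac{117801}{-54940} + 184793 \left(- \frac{1}{184377}\right) = \left(-117801\right) \left(- \frac{1}{54940}\right) - \frac{184793}{184377} = \frac{117801}{54940} - \frac{184793}{184377} = \frac{282128477}{247065180} \approx 1.1419$)
$X{\left(308,\left(-1\right) 364 \right)} - S = \left(-13 - 364\right)^{2} - \frac{282128477}{247065180} = \left(-377\right)^{2} - \frac{282128477}{247065180} = 142129 - \frac{282128477}{247065180} = \frac{35114844839743}{247065180}$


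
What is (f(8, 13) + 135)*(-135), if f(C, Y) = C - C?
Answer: -18225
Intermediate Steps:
f(C, Y) = 0
(f(8, 13) + 135)*(-135) = (0 + 135)*(-135) = 135*(-135) = -18225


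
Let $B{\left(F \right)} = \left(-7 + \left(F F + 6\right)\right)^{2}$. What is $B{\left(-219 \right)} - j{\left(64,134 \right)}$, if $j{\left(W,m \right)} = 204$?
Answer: $2300161396$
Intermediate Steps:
$B{\left(F \right)} = \left(-1 + F^{2}\right)^{2}$ ($B{\left(F \right)} = \left(-7 + \left(F^{2} + 6\right)\right)^{2} = \left(-7 + \left(6 + F^{2}\right)\right)^{2} = \left(-1 + F^{2}\right)^{2}$)
$B{\left(-219 \right)} - j{\left(64,134 \right)} = \left(-1 + \left(-219\right)^{2}\right)^{2} - 204 = \left(-1 + 47961\right)^{2} - 204 = 47960^{2} - 204 = 2300161600 - 204 = 2300161396$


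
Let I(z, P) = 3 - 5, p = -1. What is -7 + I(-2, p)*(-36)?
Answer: 65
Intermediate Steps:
I(z, P) = -2
-7 + I(-2, p)*(-36) = -7 - 2*(-36) = -7 + 72 = 65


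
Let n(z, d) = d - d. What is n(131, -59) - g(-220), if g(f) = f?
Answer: 220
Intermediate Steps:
n(z, d) = 0
n(131, -59) - g(-220) = 0 - 1*(-220) = 0 + 220 = 220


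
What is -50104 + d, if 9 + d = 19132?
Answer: -30981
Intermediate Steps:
d = 19123 (d = -9 + 19132 = 19123)
-50104 + d = -50104 + 19123 = -30981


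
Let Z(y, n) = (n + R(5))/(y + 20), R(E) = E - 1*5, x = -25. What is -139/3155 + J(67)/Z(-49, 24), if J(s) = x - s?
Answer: 2103551/18930 ≈ 111.12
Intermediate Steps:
R(E) = -5 + E (R(E) = E - 5 = -5 + E)
J(s) = -25 - s
Z(y, n) = n/(20 + y) (Z(y, n) = (n + (-5 + 5))/(y + 20) = (n + 0)/(20 + y) = n/(20 + y))
-139/3155 + J(67)/Z(-49, 24) = -139/3155 + (-25 - 1*67)/((24/(20 - 49))) = -139*1/3155 + (-25 - 67)/((24/(-29))) = -139/3155 - 92/(24*(-1/29)) = -139/3155 - 92/(-24/29) = -139/3155 - 92*(-29/24) = -139/3155 + 667/6 = 2103551/18930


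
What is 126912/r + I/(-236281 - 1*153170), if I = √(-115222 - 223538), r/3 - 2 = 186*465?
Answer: 10576/21623 - 2*I*√9410/129817 ≈ 0.48911 - 0.0014945*I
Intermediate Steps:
r = 259476 (r = 6 + 3*(186*465) = 6 + 3*86490 = 6 + 259470 = 259476)
I = 6*I*√9410 (I = √(-338760) = 6*I*√9410 ≈ 582.03*I)
126912/r + I/(-236281 - 1*153170) = 126912/259476 + (6*I*√9410)/(-236281 - 1*153170) = 126912*(1/259476) + (6*I*√9410)/(-236281 - 153170) = 10576/21623 + (6*I*√9410)/(-389451) = 10576/21623 + (6*I*√9410)*(-1/389451) = 10576/21623 - 2*I*√9410/129817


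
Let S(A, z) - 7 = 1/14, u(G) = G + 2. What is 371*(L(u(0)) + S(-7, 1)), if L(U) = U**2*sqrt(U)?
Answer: 5247/2 + 1484*sqrt(2) ≈ 4722.2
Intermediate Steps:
u(G) = 2 + G
S(A, z) = 99/14 (S(A, z) = 7 + 1/14 = 99/14)
L(U) = U**(5/2)
371*(L(u(0)) + S(-7, 1)) = 371*((2 + 0)**(5/2) + 99/14) = 371*(2**(5/2) + 99/14) = 371*(4*sqrt(2) + 99/14) = 371*(99/14 + 4*sqrt(2)) = 5247/2 + 1484*sqrt(2)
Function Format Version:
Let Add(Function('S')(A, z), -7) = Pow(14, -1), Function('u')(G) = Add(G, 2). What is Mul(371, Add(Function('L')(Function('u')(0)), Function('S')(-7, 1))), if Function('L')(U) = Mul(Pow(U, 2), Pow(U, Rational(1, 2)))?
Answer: Add(Rational(5247, 2), Mul(1484, Pow(2, Rational(1, 2)))) ≈ 4722.2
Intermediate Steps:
Function('u')(G) = Add(2, G)
Function('S')(A, z) = Rational(99, 14) (Function('S')(A, z) = Add(7, Pow(14, -1)) = Add(7, Rational(1, 14)) = Rational(99, 14))
Function('L')(U) = Pow(U, Rational(5, 2))
Mul(371, Add(Function('L')(Function('u')(0)), Function('S')(-7, 1))) = Mul(371, Add(Pow(Add(2, 0), Rational(5, 2)), Rational(99, 14))) = Mul(371, Add(Pow(2, Rational(5, 2)), Rational(99, 14))) = Mul(371, Add(Mul(4, Pow(2, Rational(1, 2))), Rational(99, 14))) = Mul(371, Add(Rational(99, 14), Mul(4, Pow(2, Rational(1, 2))))) = Add(Rational(5247, 2), Mul(1484, Pow(2, Rational(1, 2))))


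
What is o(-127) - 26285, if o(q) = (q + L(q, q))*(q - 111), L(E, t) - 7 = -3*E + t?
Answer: -58177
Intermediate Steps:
L(E, t) = 7 + t - 3*E (L(E, t) = 7 + (-3*E + t) = 7 + (t - 3*E) = 7 + t - 3*E)
o(q) = (-111 + q)*(7 - q) (o(q) = (q + (7 + q - 3*q))*(q - 111) = (q + (7 - 2*q))*(-111 + q) = (7 - q)*(-111 + q) = (-111 + q)*(7 - q))
o(-127) - 26285 = (-777 - 1*(-127)² + 118*(-127)) - 26285 = (-777 - 1*16129 - 14986) - 26285 = (-777 - 16129 - 14986) - 26285 = -31892 - 26285 = -58177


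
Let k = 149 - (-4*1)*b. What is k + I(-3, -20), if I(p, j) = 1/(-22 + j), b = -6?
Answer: 5249/42 ≈ 124.98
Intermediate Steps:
k = 125 (k = 149 - (-4*1)*(-6) = 149 - (-4)*(-6) = 149 - 1*24 = 149 - 24 = 125)
k + I(-3, -20) = 125 + 1/(-22 - 20) = 125 + 1/(-42) = 125 - 1/42 = 5249/42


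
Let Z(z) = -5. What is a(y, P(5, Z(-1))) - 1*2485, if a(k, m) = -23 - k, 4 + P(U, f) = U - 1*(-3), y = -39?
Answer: -2469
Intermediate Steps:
P(U, f) = -1 + U (P(U, f) = -4 + (U - 1*(-3)) = -4 + (U + 3) = -4 + (3 + U) = -1 + U)
a(y, P(5, Z(-1))) - 1*2485 = (-23 - 1*(-39)) - 1*2485 = (-23 + 39) - 2485 = 16 - 2485 = -2469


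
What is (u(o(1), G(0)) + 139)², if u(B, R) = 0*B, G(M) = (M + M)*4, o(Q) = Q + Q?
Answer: 19321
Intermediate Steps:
o(Q) = 2*Q
G(M) = 8*M (G(M) = (2*M)*4 = 8*M)
u(B, R) = 0
(u(o(1), G(0)) + 139)² = (0 + 139)² = 139² = 19321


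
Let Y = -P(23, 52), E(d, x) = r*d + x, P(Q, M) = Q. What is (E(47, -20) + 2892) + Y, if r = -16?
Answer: 2097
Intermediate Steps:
E(d, x) = x - 16*d (E(d, x) = -16*d + x = x - 16*d)
Y = -23 (Y = -1*23 = -23)
(E(47, -20) + 2892) + Y = ((-20 - 16*47) + 2892) - 23 = ((-20 - 752) + 2892) - 23 = (-772 + 2892) - 23 = 2120 - 23 = 2097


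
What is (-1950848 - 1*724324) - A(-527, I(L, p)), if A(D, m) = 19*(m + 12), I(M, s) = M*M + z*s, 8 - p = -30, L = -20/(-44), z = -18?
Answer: -322151359/121 ≈ -2.6624e+6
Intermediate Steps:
L = 5/11 (L = -20*(-1/44) = 5/11 ≈ 0.45455)
p = 38 (p = 8 - 1*(-30) = 8 + 30 = 38)
I(M, s) = M² - 18*s (I(M, s) = M*M - 18*s = M² - 18*s)
A(D, m) = 228 + 19*m (A(D, m) = 19*(12 + m) = 228 + 19*m)
(-1950848 - 1*724324) - A(-527, I(L, p)) = (-1950848 - 1*724324) - (228 + 19*((5/11)² - 18*38)) = (-1950848 - 724324) - (228 + 19*(25/121 - 684)) = -2675172 - (228 + 19*(-82739/121)) = -2675172 - (228 - 1572041/121) = -2675172 - 1*(-1544453/121) = -2675172 + 1544453/121 = -322151359/121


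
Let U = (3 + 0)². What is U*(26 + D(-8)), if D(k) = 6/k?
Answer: 909/4 ≈ 227.25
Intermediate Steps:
U = 9 (U = 3² = 9)
U*(26 + D(-8)) = 9*(26 + 6/(-8)) = 9*(26 + 6*(-⅛)) = 9*(26 - ¾) = 9*(101/4) = 909/4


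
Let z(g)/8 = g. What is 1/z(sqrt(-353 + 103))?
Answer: -I*sqrt(10)/400 ≈ -0.0079057*I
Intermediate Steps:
z(g) = 8*g
1/z(sqrt(-353 + 103)) = 1/(8*sqrt(-353 + 103)) = 1/(8*sqrt(-250)) = 1/(8*(5*I*sqrt(10))) = 1/(40*I*sqrt(10)) = -I*sqrt(10)/400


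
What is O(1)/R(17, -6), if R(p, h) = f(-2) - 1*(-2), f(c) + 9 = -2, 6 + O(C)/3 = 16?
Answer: -10/3 ≈ -3.3333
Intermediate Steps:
O(C) = 30 (O(C) = -18 + 3*16 = -18 + 48 = 30)
f(c) = -11 (f(c) = -9 - 2 = -11)
R(p, h) = -9 (R(p, h) = -11 - 1*(-2) = -11 + 2 = -9)
O(1)/R(17, -6) = 30/(-9) = 30*(-1/9) = -10/3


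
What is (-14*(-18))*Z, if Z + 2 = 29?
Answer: 6804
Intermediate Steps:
Z = 27 (Z = -2 + 29 = 27)
(-14*(-18))*Z = -14*(-18)*27 = 252*27 = 6804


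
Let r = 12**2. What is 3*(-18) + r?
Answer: 90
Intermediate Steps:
r = 144
3*(-18) + r = 3*(-18) + 144 = -54 + 144 = 90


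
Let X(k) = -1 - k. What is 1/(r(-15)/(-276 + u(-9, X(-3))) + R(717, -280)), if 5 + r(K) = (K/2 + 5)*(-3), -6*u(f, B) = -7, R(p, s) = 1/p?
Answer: -1182333/9106 ≈ -129.84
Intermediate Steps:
u(f, B) = 7/6 (u(f, B) = -⅙*(-7) = 7/6)
r(K) = -20 - 3*K/2 (r(K) = -5 + (K/2 + 5)*(-3) = -5 + (5 + K/2)*(-3) = -5 + (-15 - 3*K/2) = -20 - 3*K/2)
1/(r(-15)/(-276 + u(-9, X(-3))) + R(717, -280)) = 1/((-20 - 3/2*(-15))/(-276 + 7/6) + 1/717) = 1/((-20 + 45/2)/(-1649/6) + 1/717) = 1/(-6/1649*5/2 + 1/717) = 1/(-15/1649 + 1/717) = 1/(-9106/1182333) = -1182333/9106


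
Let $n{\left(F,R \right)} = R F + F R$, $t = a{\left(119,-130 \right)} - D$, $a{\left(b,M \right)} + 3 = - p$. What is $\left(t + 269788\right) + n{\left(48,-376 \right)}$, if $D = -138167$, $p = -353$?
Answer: $372209$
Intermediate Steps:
$a{\left(b,M \right)} = 350$ ($a{\left(b,M \right)} = -3 - -353 = -3 + 353 = 350$)
$t = 138517$ ($t = 350 - -138167 = 350 + 138167 = 138517$)
$n{\left(F,R \right)} = 2 F R$ ($n{\left(F,R \right)} = F R + F R = 2 F R$)
$\left(t + 269788\right) + n{\left(48,-376 \right)} = \left(138517 + 269788\right) + 2 \cdot 48 \left(-376\right) = 408305 - 36096 = 372209$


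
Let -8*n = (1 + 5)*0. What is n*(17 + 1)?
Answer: 0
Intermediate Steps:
n = 0 (n = -(1 + 5)*0/8 = -3*0/4 = -⅛*0 = 0)
n*(17 + 1) = 0*(17 + 1) = 0*18 = 0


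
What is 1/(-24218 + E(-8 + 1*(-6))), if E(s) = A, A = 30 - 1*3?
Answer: -1/24191 ≈ -4.1338e-5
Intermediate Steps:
A = 27 (A = 30 - 3 = 27)
E(s) = 27
1/(-24218 + E(-8 + 1*(-6))) = 1/(-24218 + 27) = 1/(-24191) = -1/24191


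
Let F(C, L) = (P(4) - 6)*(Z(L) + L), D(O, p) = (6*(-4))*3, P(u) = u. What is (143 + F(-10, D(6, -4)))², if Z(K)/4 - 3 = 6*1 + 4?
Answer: 33489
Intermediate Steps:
Z(K) = 52 (Z(K) = 12 + 4*(6*1 + 4) = 12 + 4*(6 + 4) = 12 + 4*10 = 12 + 40 = 52)
D(O, p) = -72 (D(O, p) = -24*3 = -72)
F(C, L) = -104 - 2*L (F(C, L) = (4 - 6)*(52 + L) = -2*(52 + L) = -104 - 2*L)
(143 + F(-10, D(6, -4)))² = (143 + (-104 - 2*(-72)))² = (143 + (-104 + 144))² = (143 + 40)² = 183² = 33489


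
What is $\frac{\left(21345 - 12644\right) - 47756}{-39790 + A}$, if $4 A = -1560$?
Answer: $\frac{7811}{8036} \approx 0.972$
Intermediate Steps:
$A = -390$ ($A = \frac{1}{4} \left(-1560\right) = -390$)
$\frac{\left(21345 - 12644\right) - 47756}{-39790 + A} = \frac{\left(21345 - 12644\right) - 47756}{-39790 - 390} = \frac{\left(21345 - 12644\right) - 47756}{-40180} = \left(8701 - 47756\right) \left(- \frac{1}{40180}\right) = \left(-39055\right) \left(- \frac{1}{40180}\right) = \frac{7811}{8036}$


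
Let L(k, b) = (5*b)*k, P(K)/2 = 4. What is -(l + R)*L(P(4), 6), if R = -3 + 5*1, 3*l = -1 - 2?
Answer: -240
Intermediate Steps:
l = -1 (l = (-1 - 2)/3 = (1/3)*(-3) = -1)
P(K) = 8 (P(K) = 2*4 = 8)
L(k, b) = 5*b*k
R = 2 (R = -3 + 5 = 2)
-(l + R)*L(P(4), 6) = -(-1 + 2)*5*6*8 = -240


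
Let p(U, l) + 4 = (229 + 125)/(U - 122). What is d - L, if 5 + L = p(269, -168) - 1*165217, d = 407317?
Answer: 28054489/49 ≈ 5.7254e+5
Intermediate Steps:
p(U, l) = -4 + 354/(-122 + U) (p(U, l) = -4 + (229 + 125)/(U - 122) = -4 + 354/(-122 + U))
L = -8095956/49 (L = -5 + (2*(421 - 2*269)/(-122 + 269) - 1*165217) = -5 + (2*(421 - 538)/147 - 165217) = -5 + (2*(1/147)*(-117) - 165217) = -5 + (-78/49 - 165217) = -5 - 8095711/49 = -8095956/49 ≈ -1.6522e+5)
d - L = 407317 - 1*(-8095956/49) = 407317 + 8095956/49 = 28054489/49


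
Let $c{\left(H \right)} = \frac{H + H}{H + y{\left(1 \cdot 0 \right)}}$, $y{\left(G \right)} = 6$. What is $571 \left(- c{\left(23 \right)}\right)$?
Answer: $- \frac{26266}{29} \approx -905.72$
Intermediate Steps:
$c{\left(H \right)} = \frac{2 H}{6 + H}$ ($c{\left(H \right)} = \frac{H + H}{H + 6} = \frac{2 H}{6 + H}$)
$571 \left(- c{\left(23 \right)}\right) = 571 \left(- \frac{2 \cdot 23}{6 + 23}\right) = 571 \left(- \frac{2 \cdot 23}{29}\right) = 571 \left(\left(-1\right) \frac{46}{29}\right) = 571 \left(- \frac{46}{29}\right) = - \frac{26266}{29}$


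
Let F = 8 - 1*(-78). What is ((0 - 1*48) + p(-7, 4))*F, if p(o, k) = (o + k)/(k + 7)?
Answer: -45666/11 ≈ -4151.5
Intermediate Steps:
p(o, k) = (k + o)/(7 + k)
F = 86 (F = 8 + 78 = 86)
((0 - 1*48) + p(-7, 4))*F = ((0 - 1*48) + (4 - 7)/(7 + 4))*86 = ((0 - 48) - 3/11)*86 = (-48 + (1/11)*(-3))*86 = (-48 - 3/11)*86 = -531/11*86 = -45666/11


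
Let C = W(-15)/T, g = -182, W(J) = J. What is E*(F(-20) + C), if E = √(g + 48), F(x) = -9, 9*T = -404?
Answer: -3501*I*√134/404 ≈ -100.31*I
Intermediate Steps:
T = -404/9 (T = (⅑)*(-404) = -404/9 ≈ -44.889)
C = 135/404 (C = -15/(-404/9) = -15*(-9/404) = 135/404 ≈ 0.33416)
E = I*√134 (E = √(-182 + 48) = √(-134) = I*√134 ≈ 11.576*I)
E*(F(-20) + C) = (I*√134)*(-9 + 135/404) = (I*√134)*(-3501/404) = -3501*I*√134/404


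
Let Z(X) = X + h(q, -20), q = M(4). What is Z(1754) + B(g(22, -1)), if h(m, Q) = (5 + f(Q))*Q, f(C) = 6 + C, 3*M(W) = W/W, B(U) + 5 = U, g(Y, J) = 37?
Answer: 1966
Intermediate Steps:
B(U) = -5 + U
M(W) = 1/3 (M(W) = (W/W)/3 = (1/3)*1 = 1/3)
q = 1/3 ≈ 0.33333
h(m, Q) = Q*(11 + Q) (h(m, Q) = (5 + (6 + Q))*Q = (11 + Q)*Q = Q*(11 + Q))
Z(X) = 180 + X (Z(X) = X - 20*(11 - 20) = X - 20*(-9) = X + 180 = 180 + X)
Z(1754) + B(g(22, -1)) = (180 + 1754) + (-5 + 37) = 1934 + 32 = 1966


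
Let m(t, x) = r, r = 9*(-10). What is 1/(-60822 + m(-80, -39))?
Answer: -1/60912 ≈ -1.6417e-5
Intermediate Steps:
r = -90
m(t, x) = -90
1/(-60822 + m(-80, -39)) = 1/(-60822 - 90) = 1/(-60912) = -1/60912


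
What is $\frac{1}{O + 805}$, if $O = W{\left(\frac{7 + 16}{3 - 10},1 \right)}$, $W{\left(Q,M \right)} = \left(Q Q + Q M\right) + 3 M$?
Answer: $\frac{49}{39960} \approx 0.0012262$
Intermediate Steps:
$W{\left(Q,M \right)} = Q^{2} + 3 M + M Q$ ($W{\left(Q,M \right)} = \left(Q^{2} + M Q\right) + 3 M = Q^{2} + 3 M + M Q$)
$O = \frac{515}{49}$ ($O = \left(\frac{7 + 16}{3 - 10}\right)^{2} + 3 \cdot 1 + 1 \frac{7 + 16}{3 - 10} = \left(\frac{23}{-7}\right)^{2} + 3 + 1 \frac{23}{-7} = \left(23 \left(- \frac{1}{7}\right)\right)^{2} + 3 + 1 \cdot 23 \left(- \frac{1}{7}\right) = \left(- \frac{23}{7}\right)^{2} + 3 + 1 \left(- \frac{23}{7}\right) = \frac{529}{49} + 3 - \frac{23}{7} = \frac{515}{49} \approx 10.51$)
$\frac{1}{O + 805} = \frac{1}{\frac{515}{49} + 805} = \frac{1}{\frac{39960}{49}} = \frac{49}{39960}$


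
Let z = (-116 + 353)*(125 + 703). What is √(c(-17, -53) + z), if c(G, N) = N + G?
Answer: √196166 ≈ 442.91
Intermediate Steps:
c(G, N) = G + N
z = 196236 (z = 237*828 = 196236)
√(c(-17, -53) + z) = √((-17 - 53) + 196236) = √(-70 + 196236) = √196166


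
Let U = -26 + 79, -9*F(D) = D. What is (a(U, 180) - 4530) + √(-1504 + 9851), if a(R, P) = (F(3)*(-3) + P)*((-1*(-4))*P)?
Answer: 125790 + √8347 ≈ 1.2588e+5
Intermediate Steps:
F(D) = -D/9
U = 53
a(R, P) = 4*P*(1 + P) (a(R, P) = (-⅑*3*(-3) + P)*((-1*(-4))*P) = (-⅓*(-3) + P)*(4*P) = (1 + P)*(4*P) = 4*P*(1 + P))
(a(U, 180) - 4530) + √(-1504 + 9851) = (4*180*(1 + 180) - 4530) + √(-1504 + 9851) = (4*180*181 - 4530) + √8347 = (130320 - 4530) + √8347 = 125790 + √8347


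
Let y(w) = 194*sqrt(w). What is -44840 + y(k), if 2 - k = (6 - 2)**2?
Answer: -44840 + 194*I*sqrt(14) ≈ -44840.0 + 725.88*I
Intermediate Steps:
k = -14 (k = 2 - (6 - 2)**2 = 2 - 1*4**2 = 2 - 1*16 = 2 - 16 = -14)
-44840 + y(k) = -44840 + 194*sqrt(-14) = -44840 + 194*(I*sqrt(14)) = -44840 + 194*I*sqrt(14)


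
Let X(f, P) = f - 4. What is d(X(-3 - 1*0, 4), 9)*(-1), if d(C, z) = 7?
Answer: -7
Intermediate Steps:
X(f, P) = -4 + f
d(X(-3 - 1*0, 4), 9)*(-1) = 7*(-1) = -7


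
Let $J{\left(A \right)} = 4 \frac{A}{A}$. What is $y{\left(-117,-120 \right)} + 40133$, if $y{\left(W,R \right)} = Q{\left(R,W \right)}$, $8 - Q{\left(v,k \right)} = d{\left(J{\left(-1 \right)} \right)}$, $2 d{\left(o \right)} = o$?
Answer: $40139$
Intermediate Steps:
$J{\left(A \right)} = 4$ ($J{\left(A \right)} = 4 \cdot 1 = 4$)
$d{\left(o \right)} = \frac{o}{2}$
$Q{\left(v,k \right)} = 6$ ($Q{\left(v,k \right)} = 8 - \frac{1}{2} \cdot 4 = 8 - 2 = 6$)
$y{\left(W,R \right)} = 6$
$y{\left(-117,-120 \right)} + 40133 = 6 + 40133 = 40139$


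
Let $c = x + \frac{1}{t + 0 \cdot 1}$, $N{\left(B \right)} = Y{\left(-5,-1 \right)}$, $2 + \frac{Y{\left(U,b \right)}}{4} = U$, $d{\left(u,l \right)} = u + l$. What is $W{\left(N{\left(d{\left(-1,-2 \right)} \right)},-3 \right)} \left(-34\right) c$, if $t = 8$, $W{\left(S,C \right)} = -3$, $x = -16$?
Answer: $- \frac{6477}{4} \approx -1619.3$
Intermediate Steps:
$d{\left(u,l \right)} = l + u$
$Y{\left(U,b \right)} = -8 + 4 U$
$N{\left(B \right)} = -28$ ($N{\left(B \right)} = -8 + 4 \left(-5\right) = -8 - 20 = -28$)
$c = - \frac{127}{8}$ ($c = -16 + \frac{1}{8 + 0 \cdot 1} = -16 + \frac{1}{8 + 0} = -16 + \frac{1}{8} = - \frac{127}{8} \approx -15.875$)
$W{\left(N{\left(d{\left(-1,-2 \right)} \right)},-3 \right)} \left(-34\right) c = \left(-3\right) \left(-34\right) \left(- \frac{127}{8}\right) = 102 \left(- \frac{127}{8}\right) = - \frac{6477}{4}$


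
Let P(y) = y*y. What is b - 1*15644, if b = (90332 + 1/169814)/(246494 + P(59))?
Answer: -664060800106351/42449254650 ≈ -15644.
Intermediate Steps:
P(y) = y²
b = 15339638249/42449254650 (b = (90332 + 1/169814)/(246494 + 59²) = (90332 + 1/169814)/(246494 + 3481) = (15339638249/169814)/249975 = (15339638249/169814)*(1/249975) = 15339638249/42449254650 ≈ 0.36136)
b - 1*15644 = 15339638249/42449254650 - 1*15644 = 15339638249/42449254650 - 15644 = -664060800106351/42449254650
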